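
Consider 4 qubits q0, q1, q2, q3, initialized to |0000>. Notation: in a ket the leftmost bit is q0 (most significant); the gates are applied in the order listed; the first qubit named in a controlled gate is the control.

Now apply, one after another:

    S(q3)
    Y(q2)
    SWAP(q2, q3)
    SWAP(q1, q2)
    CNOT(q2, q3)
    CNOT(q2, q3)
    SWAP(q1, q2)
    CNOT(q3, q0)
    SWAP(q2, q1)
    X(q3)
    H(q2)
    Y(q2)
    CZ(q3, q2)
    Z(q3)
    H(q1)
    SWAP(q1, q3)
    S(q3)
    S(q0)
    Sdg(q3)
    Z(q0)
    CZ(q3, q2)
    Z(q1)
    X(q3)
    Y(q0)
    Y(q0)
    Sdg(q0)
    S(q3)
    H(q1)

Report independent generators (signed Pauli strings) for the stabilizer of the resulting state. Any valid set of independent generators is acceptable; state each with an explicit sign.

The final state is stabilized by the group generated by +IXII, +IIXZ, +IIZY, -ZIII; other independent generating sets are equally valid.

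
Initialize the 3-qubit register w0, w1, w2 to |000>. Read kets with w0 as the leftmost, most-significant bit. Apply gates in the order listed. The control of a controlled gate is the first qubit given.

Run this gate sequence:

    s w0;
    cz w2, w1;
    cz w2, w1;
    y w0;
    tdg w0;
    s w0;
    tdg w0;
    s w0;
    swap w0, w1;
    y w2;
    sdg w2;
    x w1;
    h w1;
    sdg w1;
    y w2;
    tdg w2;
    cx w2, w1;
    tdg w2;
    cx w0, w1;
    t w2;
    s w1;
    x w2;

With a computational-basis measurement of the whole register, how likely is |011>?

Outcome |011> occurs with probability 1/2. Key observation: gates 2-3 undo each other exactly, leaving only the rest of the circuit to track.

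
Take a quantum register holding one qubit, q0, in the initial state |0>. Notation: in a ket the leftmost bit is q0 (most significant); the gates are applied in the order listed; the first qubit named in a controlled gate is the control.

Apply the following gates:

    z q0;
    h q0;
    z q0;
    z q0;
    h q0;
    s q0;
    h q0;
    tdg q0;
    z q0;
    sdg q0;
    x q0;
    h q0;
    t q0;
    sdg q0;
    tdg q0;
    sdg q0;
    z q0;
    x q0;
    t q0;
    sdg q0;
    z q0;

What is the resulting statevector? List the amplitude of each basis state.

After the circuit, the state carries amplitude -1/2 + exp(I*pi/4)/2 on |0>, -1/2 + exp(3*I*pi/4)/2 on |1>. Key observation: steps 2-5 multiply out to the identity, so the circuit reduces to the remaining gates.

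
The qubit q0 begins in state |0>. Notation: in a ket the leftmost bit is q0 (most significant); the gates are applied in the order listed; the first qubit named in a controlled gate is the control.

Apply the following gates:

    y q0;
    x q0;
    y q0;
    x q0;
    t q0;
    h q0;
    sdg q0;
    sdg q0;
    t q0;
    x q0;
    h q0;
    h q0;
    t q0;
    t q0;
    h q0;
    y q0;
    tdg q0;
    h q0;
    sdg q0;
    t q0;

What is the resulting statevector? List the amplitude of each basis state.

After the circuit, the state carries amplitude -sqrt(2)*(1 - I)*((1 + I)*exp(3*I*pi/4) - I)/4 on |0>, sqrt(2)*(-1 - I)*exp(I*pi/4)/4 on |1>.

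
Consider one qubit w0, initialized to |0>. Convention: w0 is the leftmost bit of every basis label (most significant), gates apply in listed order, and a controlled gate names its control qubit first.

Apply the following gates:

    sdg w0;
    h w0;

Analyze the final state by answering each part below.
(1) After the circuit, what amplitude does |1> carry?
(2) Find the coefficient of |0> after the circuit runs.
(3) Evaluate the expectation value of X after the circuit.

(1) |1> carries amplitude sqrt(2)/2 in the final state.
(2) The amplitude on |0> is sqrt(2)/2.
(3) In the final state, X has expectation 1.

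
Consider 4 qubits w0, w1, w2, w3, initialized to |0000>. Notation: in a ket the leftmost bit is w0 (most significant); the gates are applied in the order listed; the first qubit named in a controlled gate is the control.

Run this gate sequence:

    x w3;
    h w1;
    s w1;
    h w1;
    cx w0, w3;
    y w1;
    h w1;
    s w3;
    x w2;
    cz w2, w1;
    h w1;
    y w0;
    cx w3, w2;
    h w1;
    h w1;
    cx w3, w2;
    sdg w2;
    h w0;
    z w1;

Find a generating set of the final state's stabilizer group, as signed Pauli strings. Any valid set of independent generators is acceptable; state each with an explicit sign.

The final state is stabilized by the group generated by -XIII, -IYII, -IIZI, -IIIZ; other independent generating sets are equally valid. Key observation: gates 13-16 undo each other exactly, leaving only the rest of the circuit to track.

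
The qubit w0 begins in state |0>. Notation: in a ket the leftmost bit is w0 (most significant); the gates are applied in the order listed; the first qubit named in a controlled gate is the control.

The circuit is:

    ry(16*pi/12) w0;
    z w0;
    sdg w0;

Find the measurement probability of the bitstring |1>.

The probability of measuring |1> is 3/4.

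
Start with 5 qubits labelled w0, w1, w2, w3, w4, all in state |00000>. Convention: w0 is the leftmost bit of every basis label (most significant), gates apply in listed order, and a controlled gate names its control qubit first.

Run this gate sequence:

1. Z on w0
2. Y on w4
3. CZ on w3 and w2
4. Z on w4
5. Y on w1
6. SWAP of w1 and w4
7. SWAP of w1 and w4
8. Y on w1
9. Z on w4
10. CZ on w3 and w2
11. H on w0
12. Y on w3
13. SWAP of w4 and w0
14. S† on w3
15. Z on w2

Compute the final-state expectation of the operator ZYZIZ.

In the final state, ZYZIZ has expectation 0. Key observation: gates 3-10 undo each other exactly, leaving only the rest of the circuit to track.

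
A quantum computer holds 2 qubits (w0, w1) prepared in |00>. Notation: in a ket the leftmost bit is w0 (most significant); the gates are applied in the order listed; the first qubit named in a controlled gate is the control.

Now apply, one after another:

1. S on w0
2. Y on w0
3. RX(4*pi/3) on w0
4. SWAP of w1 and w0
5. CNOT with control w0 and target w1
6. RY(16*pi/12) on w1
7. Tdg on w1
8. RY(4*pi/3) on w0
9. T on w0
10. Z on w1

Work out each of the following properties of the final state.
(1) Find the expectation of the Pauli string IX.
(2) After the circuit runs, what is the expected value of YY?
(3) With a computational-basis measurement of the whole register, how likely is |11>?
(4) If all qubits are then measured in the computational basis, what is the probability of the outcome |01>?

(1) The expectation value of IX is 3*sqrt(6)/8.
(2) The expectation value of YY is -3/16.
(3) A full measurement returns |11> with probability 15/32.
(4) Outcome |01> occurs with probability 5/32.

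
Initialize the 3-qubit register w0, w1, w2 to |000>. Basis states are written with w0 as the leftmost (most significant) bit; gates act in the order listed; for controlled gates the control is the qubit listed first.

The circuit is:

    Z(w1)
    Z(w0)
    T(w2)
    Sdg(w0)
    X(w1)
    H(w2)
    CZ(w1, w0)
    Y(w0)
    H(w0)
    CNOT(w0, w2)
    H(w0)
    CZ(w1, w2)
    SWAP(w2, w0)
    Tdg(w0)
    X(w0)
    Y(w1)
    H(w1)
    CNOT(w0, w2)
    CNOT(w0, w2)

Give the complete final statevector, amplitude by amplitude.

The final amplitudes are 0 on |000>, exp(3*I*pi/4)/2 on |001>, 0 on |010>, exp(3*I*pi/4)/2 on |011>, 0 on |100>, 1/2 on |101>, 0 on |110>, 1/2 on |111>.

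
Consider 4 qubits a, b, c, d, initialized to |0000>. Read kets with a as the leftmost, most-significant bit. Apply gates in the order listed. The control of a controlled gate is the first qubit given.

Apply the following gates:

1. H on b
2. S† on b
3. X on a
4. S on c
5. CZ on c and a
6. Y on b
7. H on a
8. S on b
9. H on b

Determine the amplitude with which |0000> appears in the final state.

The amplitude on |0000> is -sqrt(2)/2.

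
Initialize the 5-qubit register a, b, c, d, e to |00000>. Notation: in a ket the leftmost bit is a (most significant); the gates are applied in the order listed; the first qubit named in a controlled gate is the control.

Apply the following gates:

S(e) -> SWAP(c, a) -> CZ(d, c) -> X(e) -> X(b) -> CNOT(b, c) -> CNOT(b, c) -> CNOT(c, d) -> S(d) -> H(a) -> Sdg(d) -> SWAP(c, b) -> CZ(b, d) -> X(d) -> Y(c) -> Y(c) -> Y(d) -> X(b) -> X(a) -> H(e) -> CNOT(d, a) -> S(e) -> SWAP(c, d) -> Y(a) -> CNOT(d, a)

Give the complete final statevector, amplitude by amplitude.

The final amplitudes are 1/2 on |01010>, -I/2 on |01011>, -1/2 on |11010>, I/2 on |11011>, and 0 on every other basis state. Key observation: the block from step 6 through step 7 cancels to the identity and can be dropped.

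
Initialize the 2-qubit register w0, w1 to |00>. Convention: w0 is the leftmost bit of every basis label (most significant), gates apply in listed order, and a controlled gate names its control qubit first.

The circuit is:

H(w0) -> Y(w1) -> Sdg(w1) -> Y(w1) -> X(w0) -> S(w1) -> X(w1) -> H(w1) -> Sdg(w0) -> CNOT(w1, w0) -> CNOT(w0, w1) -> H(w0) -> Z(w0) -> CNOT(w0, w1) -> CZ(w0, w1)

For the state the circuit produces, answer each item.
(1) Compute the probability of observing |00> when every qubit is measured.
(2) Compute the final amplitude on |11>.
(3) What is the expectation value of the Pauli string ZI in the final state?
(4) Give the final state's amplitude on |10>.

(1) The probability of measuring |00> is 0.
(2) The final state's coefficient on |11> equals -sqrt(2)*I/2.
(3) The expectation value of ZI is -1.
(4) The amplitude on |10> is -sqrt(2)/2.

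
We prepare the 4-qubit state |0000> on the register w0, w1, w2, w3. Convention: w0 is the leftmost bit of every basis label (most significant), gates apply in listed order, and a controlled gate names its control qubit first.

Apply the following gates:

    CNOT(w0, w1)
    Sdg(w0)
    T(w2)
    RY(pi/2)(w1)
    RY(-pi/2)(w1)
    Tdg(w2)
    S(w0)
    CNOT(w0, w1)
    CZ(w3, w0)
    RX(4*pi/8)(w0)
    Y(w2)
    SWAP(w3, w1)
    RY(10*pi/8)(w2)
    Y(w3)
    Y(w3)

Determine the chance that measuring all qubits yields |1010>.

A full measurement returns |1010> with probability 1/4 - sqrt(2)/8. Key observation: the block from step 1 through step 8 cancels to the identity and can be dropped.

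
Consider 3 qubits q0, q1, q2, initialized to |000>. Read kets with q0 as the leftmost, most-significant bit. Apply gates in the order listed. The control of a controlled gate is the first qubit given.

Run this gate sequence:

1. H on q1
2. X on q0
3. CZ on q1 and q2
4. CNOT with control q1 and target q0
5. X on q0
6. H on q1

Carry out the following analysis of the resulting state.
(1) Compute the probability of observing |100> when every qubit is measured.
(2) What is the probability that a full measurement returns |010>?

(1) A full measurement returns |100> with probability 1/4.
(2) A full measurement returns |010> with probability 1/4.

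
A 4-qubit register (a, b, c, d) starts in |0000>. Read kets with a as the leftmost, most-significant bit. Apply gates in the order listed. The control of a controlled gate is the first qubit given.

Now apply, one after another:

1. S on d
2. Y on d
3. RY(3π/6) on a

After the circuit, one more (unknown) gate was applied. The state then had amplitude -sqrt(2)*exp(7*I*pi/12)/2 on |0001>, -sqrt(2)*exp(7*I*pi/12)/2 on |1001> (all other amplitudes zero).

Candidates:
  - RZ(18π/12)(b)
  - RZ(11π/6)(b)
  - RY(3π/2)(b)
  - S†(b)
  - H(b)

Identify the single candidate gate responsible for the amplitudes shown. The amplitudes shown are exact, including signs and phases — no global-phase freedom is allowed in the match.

It was RZ(11π/6)(b) that produced the state shown.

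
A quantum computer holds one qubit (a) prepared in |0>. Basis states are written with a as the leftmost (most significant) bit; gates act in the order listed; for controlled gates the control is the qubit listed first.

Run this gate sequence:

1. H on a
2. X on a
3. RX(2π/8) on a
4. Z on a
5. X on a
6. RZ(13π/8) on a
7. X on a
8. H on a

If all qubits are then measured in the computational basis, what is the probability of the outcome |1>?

Outcome |1> occurs with probability sqrt(2 - sqrt(2))/4 + 1/2.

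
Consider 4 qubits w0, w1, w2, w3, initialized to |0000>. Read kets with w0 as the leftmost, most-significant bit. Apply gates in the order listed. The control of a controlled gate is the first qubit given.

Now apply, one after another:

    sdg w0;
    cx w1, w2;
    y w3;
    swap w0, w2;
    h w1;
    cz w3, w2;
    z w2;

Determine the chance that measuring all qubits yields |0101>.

Outcome |0101> occurs with probability 1/2.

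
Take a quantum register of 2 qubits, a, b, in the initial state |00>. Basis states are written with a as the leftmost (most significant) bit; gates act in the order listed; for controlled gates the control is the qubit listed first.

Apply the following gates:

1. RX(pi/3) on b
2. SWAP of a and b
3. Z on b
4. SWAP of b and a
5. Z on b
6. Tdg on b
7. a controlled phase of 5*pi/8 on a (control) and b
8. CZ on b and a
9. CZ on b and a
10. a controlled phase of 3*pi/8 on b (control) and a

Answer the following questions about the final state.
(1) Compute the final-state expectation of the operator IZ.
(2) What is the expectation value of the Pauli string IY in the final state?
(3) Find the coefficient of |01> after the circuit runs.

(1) In the final state, IZ has expectation 1/2.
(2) The observable IY averages to sqrt(6)/4.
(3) The amplitude on |01> is exp(I*pi/4)/2.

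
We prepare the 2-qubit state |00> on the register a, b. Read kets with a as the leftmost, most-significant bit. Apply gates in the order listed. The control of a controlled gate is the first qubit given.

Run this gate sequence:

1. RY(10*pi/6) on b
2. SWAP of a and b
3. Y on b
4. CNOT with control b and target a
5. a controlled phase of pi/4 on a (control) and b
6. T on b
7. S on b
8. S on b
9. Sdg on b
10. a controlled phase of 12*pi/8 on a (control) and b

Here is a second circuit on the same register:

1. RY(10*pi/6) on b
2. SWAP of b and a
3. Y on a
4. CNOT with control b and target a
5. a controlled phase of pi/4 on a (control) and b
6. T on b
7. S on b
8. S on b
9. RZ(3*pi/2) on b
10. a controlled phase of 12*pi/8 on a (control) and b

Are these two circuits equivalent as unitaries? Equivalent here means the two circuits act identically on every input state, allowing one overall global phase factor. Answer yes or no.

No — the two circuits implement different unitaries, even allowing a global phase.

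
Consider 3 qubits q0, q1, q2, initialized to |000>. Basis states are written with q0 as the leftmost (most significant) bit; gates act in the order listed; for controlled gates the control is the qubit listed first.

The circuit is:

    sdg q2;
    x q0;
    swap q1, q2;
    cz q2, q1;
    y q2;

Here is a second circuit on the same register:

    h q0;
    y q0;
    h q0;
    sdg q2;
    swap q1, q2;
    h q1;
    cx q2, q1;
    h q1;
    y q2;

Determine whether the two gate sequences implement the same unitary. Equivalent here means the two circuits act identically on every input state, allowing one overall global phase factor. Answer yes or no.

No: there is an input state on which the two circuits produce genuinely different outputs (not merely differing by a phase).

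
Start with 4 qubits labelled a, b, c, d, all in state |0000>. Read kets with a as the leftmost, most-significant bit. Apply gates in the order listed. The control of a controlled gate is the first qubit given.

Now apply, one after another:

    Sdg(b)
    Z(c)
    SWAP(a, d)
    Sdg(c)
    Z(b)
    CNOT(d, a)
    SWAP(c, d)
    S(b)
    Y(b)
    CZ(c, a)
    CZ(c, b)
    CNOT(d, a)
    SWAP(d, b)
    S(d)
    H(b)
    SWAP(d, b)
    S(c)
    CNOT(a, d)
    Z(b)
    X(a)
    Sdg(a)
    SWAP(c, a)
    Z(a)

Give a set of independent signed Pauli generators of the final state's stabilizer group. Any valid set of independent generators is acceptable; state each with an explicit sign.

The final state is stabilized by the group generated by +IIIX, +ZIII, -IZII, -IIZI; other independent generating sets are equally valid.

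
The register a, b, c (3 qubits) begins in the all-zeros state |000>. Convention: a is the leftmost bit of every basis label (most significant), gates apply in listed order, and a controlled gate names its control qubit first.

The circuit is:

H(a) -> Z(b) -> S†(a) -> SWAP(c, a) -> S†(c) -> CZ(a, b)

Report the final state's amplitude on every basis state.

After the circuit, the state carries amplitude sqrt(2)/2 on |000>, -sqrt(2)/2 on |001>, and 0 on every other basis state.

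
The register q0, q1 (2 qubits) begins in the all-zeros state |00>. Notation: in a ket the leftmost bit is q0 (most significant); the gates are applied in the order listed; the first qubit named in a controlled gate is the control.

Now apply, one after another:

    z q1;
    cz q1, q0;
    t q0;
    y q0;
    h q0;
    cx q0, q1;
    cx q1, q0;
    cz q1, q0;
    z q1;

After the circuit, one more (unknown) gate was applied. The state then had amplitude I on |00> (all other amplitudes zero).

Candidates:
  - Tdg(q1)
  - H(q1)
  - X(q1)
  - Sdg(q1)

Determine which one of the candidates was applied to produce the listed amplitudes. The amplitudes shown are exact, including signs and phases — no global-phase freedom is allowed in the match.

The unique candidate consistent with the amplitudes is H(q1).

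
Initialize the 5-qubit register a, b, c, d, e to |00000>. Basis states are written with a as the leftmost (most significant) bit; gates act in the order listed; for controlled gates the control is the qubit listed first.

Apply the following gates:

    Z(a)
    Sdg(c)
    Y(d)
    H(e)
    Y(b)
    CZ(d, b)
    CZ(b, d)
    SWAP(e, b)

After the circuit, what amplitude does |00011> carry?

The final state's coefficient on |00011> equals -sqrt(2)/2.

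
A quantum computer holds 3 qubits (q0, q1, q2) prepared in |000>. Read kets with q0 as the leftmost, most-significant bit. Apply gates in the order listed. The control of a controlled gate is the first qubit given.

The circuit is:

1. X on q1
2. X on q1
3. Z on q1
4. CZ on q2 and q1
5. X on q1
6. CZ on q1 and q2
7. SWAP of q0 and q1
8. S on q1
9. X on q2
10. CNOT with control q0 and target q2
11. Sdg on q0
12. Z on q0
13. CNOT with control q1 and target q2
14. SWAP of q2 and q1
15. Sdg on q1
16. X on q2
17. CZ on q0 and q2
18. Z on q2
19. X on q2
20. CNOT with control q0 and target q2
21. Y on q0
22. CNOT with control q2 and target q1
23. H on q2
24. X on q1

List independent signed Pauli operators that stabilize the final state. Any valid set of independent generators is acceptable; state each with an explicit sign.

The stabilizer group can be generated by -IIX, +ZII, +IZI, among other valid generating sets.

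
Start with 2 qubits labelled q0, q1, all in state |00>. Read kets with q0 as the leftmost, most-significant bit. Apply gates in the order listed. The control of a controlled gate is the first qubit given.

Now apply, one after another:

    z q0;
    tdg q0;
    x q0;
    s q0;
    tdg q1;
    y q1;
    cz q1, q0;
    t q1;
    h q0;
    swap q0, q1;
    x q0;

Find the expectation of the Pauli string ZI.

The expectation value of ZI is 1.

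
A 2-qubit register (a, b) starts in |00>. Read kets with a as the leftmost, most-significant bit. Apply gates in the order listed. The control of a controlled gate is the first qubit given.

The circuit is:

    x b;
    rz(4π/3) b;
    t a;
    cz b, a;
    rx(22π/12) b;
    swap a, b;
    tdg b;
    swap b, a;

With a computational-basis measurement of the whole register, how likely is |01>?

Outcome |01> occurs with probability sqrt(3)/4 + 1/2.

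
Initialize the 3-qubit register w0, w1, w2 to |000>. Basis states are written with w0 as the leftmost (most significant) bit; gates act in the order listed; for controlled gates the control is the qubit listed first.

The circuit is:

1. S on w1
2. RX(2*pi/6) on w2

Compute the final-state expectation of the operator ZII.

The expectation value of ZII is 1.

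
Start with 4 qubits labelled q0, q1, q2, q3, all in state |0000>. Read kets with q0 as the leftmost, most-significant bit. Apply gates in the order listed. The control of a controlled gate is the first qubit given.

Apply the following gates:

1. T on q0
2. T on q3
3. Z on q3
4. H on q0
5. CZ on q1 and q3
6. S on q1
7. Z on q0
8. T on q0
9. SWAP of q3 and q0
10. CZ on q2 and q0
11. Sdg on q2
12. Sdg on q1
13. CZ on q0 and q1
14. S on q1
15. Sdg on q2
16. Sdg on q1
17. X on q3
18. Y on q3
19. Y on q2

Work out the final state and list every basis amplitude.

The resulting statevector has amplitude sqrt(2)/2 on |0010>, sqrt(2)*exp(I*pi/4)/2 on |0011>, and 0 on every other basis state.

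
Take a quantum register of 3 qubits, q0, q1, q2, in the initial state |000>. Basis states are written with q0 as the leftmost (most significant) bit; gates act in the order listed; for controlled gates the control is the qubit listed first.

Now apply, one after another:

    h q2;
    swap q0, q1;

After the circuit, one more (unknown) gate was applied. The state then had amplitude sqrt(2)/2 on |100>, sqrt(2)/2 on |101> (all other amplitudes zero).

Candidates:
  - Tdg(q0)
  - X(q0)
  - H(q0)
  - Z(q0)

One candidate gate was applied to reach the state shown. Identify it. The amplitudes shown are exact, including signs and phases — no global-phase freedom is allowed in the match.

The unique candidate consistent with the amplitudes is X(q0).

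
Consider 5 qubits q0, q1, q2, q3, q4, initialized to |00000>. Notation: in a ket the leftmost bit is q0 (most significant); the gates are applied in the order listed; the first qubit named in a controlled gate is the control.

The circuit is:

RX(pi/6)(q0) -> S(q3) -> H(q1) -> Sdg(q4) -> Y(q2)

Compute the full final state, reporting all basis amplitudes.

The resulting statevector has amplitude I*(1 + sqrt(3))/4 on |00100>, I*(1 + sqrt(3))/4 on |01100>, -1/4 + sqrt(3)/4 on |10100>, -1/4 + sqrt(3)/4 on |11100>, and 0 on every other basis state.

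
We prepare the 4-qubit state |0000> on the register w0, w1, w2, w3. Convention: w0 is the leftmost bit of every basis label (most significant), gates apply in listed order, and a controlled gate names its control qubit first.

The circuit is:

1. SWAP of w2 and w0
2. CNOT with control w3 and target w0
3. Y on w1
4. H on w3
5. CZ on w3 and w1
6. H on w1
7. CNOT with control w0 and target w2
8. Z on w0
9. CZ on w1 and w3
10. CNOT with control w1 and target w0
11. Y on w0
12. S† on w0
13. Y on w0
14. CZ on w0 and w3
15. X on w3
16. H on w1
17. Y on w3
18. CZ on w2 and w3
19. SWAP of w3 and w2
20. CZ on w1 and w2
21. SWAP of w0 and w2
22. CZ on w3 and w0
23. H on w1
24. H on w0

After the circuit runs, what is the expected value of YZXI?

The observable YZXI averages to 1.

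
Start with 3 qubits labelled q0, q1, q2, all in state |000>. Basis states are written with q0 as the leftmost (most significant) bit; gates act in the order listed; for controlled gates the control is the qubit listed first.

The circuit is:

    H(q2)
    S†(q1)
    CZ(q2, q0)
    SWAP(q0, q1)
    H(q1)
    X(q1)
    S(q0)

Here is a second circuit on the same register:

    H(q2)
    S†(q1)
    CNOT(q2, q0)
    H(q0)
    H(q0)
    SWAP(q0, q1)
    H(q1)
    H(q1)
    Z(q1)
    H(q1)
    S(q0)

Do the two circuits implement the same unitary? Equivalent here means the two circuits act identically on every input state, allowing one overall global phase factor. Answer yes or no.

No, they are not equivalent — no single phase factor reconciles the two unitaries.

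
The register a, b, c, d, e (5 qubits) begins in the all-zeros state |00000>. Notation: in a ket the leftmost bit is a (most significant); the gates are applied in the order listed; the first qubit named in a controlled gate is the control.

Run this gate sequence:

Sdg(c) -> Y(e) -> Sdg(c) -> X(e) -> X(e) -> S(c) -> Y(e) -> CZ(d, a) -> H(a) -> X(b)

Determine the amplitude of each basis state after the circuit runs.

The final amplitudes are sqrt(2)/2 on |01000>, sqrt(2)/2 on |11000>, and 0 on every other basis state. Key observation: gates 2-7 undo each other exactly, leaving only the rest of the circuit to track.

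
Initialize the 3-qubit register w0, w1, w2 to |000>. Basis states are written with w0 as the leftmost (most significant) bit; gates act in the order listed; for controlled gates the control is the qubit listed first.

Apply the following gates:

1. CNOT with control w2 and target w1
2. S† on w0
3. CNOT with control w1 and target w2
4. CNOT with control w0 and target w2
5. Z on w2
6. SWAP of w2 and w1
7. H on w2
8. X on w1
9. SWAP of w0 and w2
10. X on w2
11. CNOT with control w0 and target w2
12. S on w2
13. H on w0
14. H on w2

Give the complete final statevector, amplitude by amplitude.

After the circuit, the state carries amplitude 0 on |000>, 0 on |001>, sqrt(2)*(1 + I)/4 on |010>, sqrt(2)*(1 - I)/4 on |011>, 0 on |100>, 0 on |101>, sqrt(2)*(-1 + I)/4 on |110>, sqrt(2)*(-1 - I)/4 on |111>.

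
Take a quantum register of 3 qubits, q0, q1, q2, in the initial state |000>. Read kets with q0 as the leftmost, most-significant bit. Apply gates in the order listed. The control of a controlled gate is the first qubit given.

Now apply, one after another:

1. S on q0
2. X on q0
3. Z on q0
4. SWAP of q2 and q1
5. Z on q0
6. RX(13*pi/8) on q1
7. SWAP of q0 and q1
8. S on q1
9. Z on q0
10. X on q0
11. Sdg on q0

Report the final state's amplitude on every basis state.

The final amplitudes are -sin(3*pi/16) on |010>, -cos(3*pi/16) on |110>, and 0 on every other basis state.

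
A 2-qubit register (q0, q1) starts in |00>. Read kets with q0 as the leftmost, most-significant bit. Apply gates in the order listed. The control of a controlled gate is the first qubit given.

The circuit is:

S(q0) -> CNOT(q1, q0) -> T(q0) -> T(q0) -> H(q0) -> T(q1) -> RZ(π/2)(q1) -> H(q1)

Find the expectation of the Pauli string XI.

The observable XI averages to 1.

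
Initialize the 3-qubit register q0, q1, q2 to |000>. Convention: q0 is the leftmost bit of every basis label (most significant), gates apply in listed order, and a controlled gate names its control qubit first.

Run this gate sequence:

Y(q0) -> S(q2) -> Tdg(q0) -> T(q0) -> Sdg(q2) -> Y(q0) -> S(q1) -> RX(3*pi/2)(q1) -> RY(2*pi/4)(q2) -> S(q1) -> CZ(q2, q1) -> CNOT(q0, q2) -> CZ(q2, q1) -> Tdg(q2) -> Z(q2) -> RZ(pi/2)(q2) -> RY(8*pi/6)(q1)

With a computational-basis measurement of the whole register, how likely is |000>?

The probability of measuring |000> is 1/4 - sqrt(3)/8. Key observation: gates 1-6 undo each other exactly, leaving only the rest of the circuit to track.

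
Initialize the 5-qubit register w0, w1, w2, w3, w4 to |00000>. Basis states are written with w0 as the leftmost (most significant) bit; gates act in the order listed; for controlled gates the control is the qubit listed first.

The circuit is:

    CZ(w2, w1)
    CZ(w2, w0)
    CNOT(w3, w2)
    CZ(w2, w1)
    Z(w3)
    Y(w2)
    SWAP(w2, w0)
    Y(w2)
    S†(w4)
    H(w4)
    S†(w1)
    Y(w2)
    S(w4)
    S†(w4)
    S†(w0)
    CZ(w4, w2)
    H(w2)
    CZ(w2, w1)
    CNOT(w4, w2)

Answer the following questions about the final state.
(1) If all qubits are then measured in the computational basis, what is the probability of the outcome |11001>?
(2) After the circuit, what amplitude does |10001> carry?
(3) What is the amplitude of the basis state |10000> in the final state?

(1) The probability of measuring |11001> is 0.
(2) |10001> carries amplitude 1/2 in the final state.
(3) The final state's coefficient on |10000> equals 1/2.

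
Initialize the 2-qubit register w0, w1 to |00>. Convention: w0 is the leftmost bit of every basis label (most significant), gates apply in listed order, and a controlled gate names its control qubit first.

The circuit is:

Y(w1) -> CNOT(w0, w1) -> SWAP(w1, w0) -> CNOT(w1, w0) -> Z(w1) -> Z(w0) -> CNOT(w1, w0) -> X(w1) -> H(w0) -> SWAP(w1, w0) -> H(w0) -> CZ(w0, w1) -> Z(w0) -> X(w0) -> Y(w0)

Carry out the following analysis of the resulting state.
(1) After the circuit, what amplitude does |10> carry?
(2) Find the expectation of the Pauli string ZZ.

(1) |10> carries amplitude 1/2 in the final state.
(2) The expectation value of ZZ is 0.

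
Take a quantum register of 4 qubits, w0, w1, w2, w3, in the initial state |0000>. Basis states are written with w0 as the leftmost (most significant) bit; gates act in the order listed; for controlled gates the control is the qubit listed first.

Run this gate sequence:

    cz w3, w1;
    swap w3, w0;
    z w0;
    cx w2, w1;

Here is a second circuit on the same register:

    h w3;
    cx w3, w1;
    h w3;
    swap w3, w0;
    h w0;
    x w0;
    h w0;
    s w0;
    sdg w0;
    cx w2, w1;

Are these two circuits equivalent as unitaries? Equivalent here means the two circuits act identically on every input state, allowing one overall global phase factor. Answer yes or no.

No, they are not equivalent — no single phase factor reconciles the two unitaries.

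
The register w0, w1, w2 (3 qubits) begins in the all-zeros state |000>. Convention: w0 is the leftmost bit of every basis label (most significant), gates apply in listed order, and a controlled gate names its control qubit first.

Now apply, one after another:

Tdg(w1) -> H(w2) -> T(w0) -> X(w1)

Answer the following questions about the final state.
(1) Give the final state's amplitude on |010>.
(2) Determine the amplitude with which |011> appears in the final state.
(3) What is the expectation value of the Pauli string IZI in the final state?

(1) The final state's coefficient on |010> equals sqrt(2)/2.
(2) The final state's coefficient on |011> equals sqrt(2)/2.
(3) The expectation value of IZI is -1.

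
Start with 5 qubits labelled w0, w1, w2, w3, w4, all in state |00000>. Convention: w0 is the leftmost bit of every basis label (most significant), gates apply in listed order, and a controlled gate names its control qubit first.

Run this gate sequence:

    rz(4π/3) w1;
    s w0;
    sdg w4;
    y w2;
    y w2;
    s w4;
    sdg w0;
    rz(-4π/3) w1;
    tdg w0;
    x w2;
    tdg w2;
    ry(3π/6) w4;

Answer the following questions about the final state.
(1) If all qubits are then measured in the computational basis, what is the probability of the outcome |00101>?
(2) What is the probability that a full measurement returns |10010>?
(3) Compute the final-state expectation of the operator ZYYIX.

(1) A full measurement returns |00101> with probability 1/2.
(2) Outcome |10010> occurs with probability 0.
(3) The observable ZYYIX averages to 0.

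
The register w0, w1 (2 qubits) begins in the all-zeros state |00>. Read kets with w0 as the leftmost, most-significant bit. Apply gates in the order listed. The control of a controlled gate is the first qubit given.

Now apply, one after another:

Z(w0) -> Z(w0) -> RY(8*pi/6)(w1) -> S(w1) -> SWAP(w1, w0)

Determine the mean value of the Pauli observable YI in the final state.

The observable YI averages to -sqrt(3)/2.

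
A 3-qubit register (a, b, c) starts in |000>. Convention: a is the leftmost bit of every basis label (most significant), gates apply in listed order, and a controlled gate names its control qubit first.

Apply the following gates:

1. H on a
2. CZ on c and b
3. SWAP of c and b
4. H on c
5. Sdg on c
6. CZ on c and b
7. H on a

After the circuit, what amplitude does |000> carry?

|000> carries amplitude sqrt(2)/2 in the final state.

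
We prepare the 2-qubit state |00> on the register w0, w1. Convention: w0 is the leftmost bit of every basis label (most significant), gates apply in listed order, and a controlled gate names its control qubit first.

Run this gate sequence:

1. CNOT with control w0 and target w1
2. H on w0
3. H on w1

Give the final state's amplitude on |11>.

|11> carries amplitude 1/2 in the final state.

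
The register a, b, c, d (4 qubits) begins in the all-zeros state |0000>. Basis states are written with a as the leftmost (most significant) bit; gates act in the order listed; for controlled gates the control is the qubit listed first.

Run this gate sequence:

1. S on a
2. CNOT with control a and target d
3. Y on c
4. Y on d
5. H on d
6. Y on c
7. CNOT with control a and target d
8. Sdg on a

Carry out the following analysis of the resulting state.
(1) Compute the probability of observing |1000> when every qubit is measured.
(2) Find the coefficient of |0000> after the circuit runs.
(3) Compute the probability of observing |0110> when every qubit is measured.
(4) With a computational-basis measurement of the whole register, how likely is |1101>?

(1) Outcome |1000> occurs with probability 0.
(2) The final state's coefficient on |0000> equals sqrt(2)*I/2.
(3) The probability of measuring |0110> is 0.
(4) The probability of measuring |1101> is 0.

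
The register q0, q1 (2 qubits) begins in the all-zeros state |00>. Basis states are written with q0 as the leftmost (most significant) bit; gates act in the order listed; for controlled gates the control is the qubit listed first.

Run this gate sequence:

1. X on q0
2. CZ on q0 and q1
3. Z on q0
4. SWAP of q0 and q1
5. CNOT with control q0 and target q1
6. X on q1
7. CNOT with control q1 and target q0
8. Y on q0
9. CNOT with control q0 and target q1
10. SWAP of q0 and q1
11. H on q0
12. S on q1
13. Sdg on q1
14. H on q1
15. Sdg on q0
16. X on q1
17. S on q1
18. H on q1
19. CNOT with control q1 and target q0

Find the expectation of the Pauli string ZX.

In the final state, ZX has expectation -1.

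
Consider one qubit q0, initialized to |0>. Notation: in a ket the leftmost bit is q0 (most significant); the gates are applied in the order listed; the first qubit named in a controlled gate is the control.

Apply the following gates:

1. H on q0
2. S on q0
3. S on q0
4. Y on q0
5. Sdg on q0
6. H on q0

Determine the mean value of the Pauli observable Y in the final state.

In the final state, Y has expectation 1.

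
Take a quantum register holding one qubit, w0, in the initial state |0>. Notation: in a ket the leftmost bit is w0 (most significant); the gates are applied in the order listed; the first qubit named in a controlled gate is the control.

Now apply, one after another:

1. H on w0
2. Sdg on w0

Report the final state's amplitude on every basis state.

The final amplitudes are sqrt(2)/2 on |0>, -sqrt(2)*I/2 on |1>.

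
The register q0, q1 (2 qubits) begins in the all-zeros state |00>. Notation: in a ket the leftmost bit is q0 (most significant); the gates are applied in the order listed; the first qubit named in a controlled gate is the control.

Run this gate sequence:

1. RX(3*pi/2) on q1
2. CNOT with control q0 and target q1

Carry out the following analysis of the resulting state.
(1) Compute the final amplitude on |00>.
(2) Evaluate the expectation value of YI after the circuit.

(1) The final state's coefficient on |00> equals -sqrt(2)/2.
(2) The expectation value of YI is 0.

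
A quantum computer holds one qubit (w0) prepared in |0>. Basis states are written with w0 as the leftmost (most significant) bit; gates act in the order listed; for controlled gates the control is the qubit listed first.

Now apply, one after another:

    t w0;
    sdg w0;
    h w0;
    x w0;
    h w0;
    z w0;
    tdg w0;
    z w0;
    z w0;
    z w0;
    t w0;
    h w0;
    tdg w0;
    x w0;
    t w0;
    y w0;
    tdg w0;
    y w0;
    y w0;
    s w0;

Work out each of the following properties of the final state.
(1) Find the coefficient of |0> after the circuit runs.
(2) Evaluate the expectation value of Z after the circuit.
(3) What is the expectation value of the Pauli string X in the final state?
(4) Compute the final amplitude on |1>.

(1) The final state's coefficient on |0> equals -sqrt(2)*exp(3*I*pi/4)/2. Key observation: steps 3-6 multiply out to the identity, so the circuit reduces to the remaining gates.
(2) The expectation value of Z is 0.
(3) The observable X averages to -sqrt(2)/2.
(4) |1> carries amplitude sqrt(2)*I/2 in the final state.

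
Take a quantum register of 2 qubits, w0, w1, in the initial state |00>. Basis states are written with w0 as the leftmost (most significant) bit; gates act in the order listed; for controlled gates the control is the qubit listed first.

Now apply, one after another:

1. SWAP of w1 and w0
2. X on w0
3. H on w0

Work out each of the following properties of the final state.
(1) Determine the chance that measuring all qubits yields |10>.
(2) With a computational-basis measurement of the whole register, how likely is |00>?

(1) The probability of measuring |10> is 1/2.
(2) Outcome |00> occurs with probability 1/2.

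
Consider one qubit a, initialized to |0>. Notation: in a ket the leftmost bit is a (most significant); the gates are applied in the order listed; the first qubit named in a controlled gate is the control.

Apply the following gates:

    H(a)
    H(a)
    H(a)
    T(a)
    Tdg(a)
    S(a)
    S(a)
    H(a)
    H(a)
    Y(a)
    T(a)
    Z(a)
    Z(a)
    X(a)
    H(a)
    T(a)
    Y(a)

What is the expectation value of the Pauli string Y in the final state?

The expectation value of Y is 1/2. Key observation: gates 1-2 undo each other exactly, leaving only the rest of the circuit to track.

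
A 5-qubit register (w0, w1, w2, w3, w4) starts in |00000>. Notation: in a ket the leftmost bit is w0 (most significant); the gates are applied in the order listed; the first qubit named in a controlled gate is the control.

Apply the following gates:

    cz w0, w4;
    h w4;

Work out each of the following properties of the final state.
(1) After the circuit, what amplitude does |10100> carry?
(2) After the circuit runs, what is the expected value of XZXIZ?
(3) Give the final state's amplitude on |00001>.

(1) The final state's coefficient on |10100> equals 0.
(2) The observable XZXIZ averages to 0.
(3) The final state's coefficient on |00001> equals sqrt(2)/2.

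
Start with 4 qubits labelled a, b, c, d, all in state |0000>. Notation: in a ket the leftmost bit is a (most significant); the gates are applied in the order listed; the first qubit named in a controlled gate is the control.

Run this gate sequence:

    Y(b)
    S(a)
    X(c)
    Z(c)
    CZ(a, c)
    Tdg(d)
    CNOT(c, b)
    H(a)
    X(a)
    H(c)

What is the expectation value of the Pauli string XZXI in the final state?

The expectation value of XZXI is -1.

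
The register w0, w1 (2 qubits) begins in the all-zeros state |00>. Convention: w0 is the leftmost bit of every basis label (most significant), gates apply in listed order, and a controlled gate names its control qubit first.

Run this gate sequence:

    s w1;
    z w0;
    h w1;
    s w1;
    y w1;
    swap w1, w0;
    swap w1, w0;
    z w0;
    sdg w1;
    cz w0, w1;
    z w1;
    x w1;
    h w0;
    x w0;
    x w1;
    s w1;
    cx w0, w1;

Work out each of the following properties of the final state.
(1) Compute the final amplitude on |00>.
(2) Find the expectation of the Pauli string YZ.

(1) |00> carries amplitude 1/2 in the final state.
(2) In the final state, YZ has expectation -1.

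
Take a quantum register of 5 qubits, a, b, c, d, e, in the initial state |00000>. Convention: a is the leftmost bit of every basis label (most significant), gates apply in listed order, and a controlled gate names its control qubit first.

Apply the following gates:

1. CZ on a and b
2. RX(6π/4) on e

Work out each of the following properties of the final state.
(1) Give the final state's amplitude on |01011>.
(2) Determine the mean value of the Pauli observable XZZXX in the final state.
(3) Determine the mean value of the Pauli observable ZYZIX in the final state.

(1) The final state's coefficient on |01011> equals 0.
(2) The observable XZZXX averages to 0.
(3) In the final state, ZYZIX has expectation 0.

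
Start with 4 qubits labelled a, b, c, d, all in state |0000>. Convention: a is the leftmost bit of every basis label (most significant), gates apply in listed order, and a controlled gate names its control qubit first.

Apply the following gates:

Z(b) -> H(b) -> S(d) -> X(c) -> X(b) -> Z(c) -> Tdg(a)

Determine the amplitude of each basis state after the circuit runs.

After the circuit, the state carries amplitude -sqrt(2)/2 on |0010>, -sqrt(2)/2 on |0110>, and 0 on every other basis state.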